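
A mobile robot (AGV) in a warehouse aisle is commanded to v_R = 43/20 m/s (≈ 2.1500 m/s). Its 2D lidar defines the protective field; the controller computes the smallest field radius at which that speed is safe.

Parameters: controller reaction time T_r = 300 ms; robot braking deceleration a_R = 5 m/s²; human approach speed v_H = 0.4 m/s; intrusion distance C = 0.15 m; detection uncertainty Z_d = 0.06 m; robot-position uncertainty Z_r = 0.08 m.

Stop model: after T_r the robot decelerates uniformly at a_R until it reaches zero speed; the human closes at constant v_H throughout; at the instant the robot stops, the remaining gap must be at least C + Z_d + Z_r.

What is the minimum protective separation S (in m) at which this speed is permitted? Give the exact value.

S_min = 6757/4000 m = 1.6892 m

braking lasts T_s = (43/20)/5 = 0.4300 s
robot in T_r: 2.1500·0.3000 = 0.6450 m
robot under decel: 2.1500²/(2·5.0000) = 0.4622 m
human over T_r+T_s: 0.4000·(0.3000+0.4300) = 0.2920 m
margins: 0.1500+0.0600+0.0800 = 0.2900 m
S_min ≈ 0.6450+0.4622+0.2920+0.2900  ⇒  S_min = 6757/4000 m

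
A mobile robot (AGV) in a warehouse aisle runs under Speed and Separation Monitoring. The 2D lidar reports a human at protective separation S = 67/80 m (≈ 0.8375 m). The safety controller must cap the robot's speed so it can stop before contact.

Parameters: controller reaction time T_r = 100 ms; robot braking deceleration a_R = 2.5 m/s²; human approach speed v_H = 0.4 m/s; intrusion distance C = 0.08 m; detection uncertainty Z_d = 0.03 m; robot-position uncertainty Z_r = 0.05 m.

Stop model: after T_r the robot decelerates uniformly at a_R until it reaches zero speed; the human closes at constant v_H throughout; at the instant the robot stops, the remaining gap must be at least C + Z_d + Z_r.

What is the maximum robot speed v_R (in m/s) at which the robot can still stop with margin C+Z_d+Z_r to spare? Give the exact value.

v_R_max = 5/4 m/s = 1.2500 m/s

quadratic (1/5)·v² + (13/50)·v + (-51/80) = 0
  disc = (13/50)² − 4·(1/5)·(-51/80) = 361/625 ; √disc = 19/25
  v_R = (−(13/50) + 19/25) / (2·(1/5)) = 5/4 m/s
check:
braking lasts T_s = (5/4)/(5/2) = 0.5000 s
robot in T_r: 1.2500·0.1000 = 0.1250 m
robot under decel: 1.2500²/(2·2.5000) = 0.3125 m
person approaches 0.4000·(0.1000+0.5000) = 0.2400 m
margins: 0.0800+0.0300+0.0500 = 0.1600 m
sum ≈ 0.1250+0.3125+0.2400+0.1600 ≈ 0.8375 m = S ✓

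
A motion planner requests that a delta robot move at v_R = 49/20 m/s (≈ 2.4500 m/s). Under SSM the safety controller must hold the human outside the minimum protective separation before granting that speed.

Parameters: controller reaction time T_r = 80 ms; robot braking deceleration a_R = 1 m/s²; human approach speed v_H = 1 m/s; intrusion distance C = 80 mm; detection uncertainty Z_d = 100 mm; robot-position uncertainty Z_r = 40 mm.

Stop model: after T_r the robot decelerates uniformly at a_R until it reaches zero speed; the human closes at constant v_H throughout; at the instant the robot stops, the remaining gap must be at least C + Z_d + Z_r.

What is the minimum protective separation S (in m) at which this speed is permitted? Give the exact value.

stop time T_s = (49/20)/1 = 2.4500 s
reaction-phase robot travel = 2.4500·0.0800 = 0.1960 m
braking distance = 2.4500²/(2·1.0000) = 3.0013 m
human closes 1.0000·2.5300 = 2.5300 m
residual clearance needed = 0.0800+0.1000+0.0400 = 0.2200 m
S_min ≈ 0.1960+3.0013+2.5300+0.2200  ⇒  S_min = 23789/4000 m

S_min = 23789/4000 m = 5.9473 m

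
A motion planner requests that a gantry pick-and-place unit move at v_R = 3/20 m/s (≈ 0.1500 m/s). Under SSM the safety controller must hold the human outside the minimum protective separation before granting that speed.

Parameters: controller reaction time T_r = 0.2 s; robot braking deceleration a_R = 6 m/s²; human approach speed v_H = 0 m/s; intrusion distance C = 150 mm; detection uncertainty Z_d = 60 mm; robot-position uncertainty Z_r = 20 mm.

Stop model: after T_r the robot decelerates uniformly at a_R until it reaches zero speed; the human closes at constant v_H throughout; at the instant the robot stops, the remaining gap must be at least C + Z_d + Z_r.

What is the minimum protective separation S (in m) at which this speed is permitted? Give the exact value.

braking lasts T_s = (3/20)/6 = 0.0250 s
robot in T_r: 0.1500·0.2000 = 0.0300 m
robot covers 0.1500·0.0250 − ½·6.0000·0.0250² = 0.0019 m while stopping
human over T_r+T_s: 0.0000·(0.2000+0.0250) = 0.0000 m
residual clearance needed = 0.1500+0.0600+0.0200 = 0.2300 m
S_min ≈ 0.0300+0.0019+0.0000+0.2300  ⇒  S_min = 419/1600 m

S_min = 419/1600 m = 0.2619 m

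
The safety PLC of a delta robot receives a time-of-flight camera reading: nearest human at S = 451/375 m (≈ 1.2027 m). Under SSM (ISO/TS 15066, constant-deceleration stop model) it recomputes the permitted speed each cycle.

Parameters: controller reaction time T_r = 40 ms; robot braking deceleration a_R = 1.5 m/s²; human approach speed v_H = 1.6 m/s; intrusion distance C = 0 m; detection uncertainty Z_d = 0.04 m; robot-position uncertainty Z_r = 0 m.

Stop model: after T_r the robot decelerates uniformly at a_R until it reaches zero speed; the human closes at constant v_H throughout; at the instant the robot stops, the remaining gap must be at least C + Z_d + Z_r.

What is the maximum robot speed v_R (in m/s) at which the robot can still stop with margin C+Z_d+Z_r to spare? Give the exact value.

at the boundary: (1/3)·v² + (83/75)·v + (-412/375) = 0
  disc = (83/75)² − 4·(1/3)·(-412/375) = 1681/625 ; √disc = 41/25
  v_R = (−(83/75) + 41/25) / (2·(1/3)) = 4/5 m/s
check:
stop time T_s = (4/5)/(3/2) = 0.5333 s
robot in T_r: 0.8000·0.0400 = 0.0320 m
braking distance = 0.8000²/(2·1.5000) = 0.2133 m
person approaches 1.6000·(0.0400+0.5333) = 0.9173 m
residual clearance needed = 0.0000+0.0400+0.0000 = 0.0400 m
sum ≈ 0.0320+0.2133+0.9173+0.0400 ≈ 1.2027 m = S ✓

v_R_max = 4/5 m/s = 0.8000 m/s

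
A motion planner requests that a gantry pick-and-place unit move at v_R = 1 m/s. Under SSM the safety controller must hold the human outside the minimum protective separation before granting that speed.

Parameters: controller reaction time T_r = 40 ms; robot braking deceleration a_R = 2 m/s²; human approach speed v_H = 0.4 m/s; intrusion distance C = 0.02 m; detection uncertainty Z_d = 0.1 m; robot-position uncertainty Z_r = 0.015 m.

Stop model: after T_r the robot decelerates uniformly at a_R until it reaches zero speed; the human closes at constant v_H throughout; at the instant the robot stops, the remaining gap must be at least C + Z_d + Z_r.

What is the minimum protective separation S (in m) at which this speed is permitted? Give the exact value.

braking lasts T_s = 1/2 = 0.5000 s
reaction-phase robot travel = 1.0000·0.0400 = 0.0400 m
braking distance = 1.0000²/(2·2.0000) = 0.2500 m
human over T_r+T_s: 0.4000·(0.0400+0.5000) = 0.2160 m
residual clearance needed = 0.0200+0.1000+0.0150 = 0.1350 m
S_min ≈ 0.0400+0.2500+0.2160+0.1350  ⇒  S_min = 641/1000 m

S_min = 641/1000 m = 0.6410 m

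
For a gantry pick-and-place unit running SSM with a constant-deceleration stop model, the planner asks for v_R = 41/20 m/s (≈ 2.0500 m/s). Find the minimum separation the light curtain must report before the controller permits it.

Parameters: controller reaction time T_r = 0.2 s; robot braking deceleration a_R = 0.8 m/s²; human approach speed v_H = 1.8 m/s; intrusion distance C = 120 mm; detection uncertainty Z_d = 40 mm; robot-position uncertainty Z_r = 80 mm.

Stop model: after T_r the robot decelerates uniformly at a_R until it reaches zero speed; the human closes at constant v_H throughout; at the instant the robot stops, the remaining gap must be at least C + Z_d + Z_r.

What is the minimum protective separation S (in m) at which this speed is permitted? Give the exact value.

braking lasts T_s = (41/20)/(4/5) = 2.5625 s
robot in T_r: 2.0500·0.2000 = 0.4100 m
robot covers 2.0500·2.5625 − ½·0.8000·2.5625² = 2.6266 m while stopping
human closes 1.8000·2.7625 = 4.9725 m
residual clearance needed = 0.1200+0.0400+0.0800 = 0.2400 m
S_min ≈ 0.4100+2.6266+4.9725+0.2400  ⇒  S_min = 26397/3200 m

S_min = 26397/3200 m = 8.2491 m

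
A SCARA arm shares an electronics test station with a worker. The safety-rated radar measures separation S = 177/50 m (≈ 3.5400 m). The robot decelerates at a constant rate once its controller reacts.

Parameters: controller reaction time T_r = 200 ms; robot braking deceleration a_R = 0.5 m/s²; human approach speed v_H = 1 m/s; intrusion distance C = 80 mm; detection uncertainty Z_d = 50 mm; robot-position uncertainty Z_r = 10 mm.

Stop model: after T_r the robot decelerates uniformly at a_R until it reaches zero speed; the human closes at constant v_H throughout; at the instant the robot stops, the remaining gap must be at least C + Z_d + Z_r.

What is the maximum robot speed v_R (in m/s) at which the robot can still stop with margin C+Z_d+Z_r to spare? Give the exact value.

v_R_max = 1 m/s = 1.0000 m/s

at the boundary: (1)·v² + (11/5)·v + (-16/5) = 0
  disc = (11/5)² − 4·(1)·(-16/5) = 441/25 ; √disc = 21/5
  v_R = (−(11/5) + 21/5) / (2·(1)) = 1 m/s
check:
stop time T_s = 1/(1/2) = 2.0000 s
robot in T_r: 1.0000·0.2000 = 0.2000 m
robot under decel: 1.0000²/(2·0.5000) = 1.0000 m
person approaches 1.0000·(0.2000+2.0000) = 2.2000 m
margins: 0.0800+0.0500+0.0100 = 0.1400 m
sum ≈ 0.2000+1.0000+2.2000+0.1400 ≈ 3.5400 m = S ✓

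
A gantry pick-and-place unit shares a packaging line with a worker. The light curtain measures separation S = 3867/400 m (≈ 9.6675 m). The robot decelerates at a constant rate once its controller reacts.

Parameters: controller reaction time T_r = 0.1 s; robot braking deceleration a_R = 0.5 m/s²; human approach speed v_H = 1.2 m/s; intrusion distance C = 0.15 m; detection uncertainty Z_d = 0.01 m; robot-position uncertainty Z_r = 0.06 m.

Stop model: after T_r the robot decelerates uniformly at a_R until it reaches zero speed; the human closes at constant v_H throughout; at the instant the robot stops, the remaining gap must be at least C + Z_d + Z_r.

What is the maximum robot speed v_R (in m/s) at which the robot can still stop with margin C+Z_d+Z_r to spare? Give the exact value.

collect terms ⇒ (1)·v_R² + (5/2)·v_R + (-3731/400) = 0
  disc = (5/2)² − 4·(1)·(-3731/400) = 1089/25 ; √disc = 33/5
  v_R = (−(5/2) + 33/5) / (2·(1)) = 41/20 m/s
check:
stop time T_s = (41/20)/(1/2) = 4.1000 s
robot in T_r: 2.0500·0.1000 = 0.2050 m
robot covers 2.0500·4.1000 − ½·0.5000·4.1000² = 4.2025 m while stopping
human closes 1.2000·4.2000 = 5.0400 m
residual clearance needed = 0.1500+0.0100+0.0600 = 0.2200 m
sum ≈ 0.2050+4.2025+5.0400+0.2200 ≈ 9.6675 m = S ✓

v_R_max = 41/20 m/s = 2.0500 m/s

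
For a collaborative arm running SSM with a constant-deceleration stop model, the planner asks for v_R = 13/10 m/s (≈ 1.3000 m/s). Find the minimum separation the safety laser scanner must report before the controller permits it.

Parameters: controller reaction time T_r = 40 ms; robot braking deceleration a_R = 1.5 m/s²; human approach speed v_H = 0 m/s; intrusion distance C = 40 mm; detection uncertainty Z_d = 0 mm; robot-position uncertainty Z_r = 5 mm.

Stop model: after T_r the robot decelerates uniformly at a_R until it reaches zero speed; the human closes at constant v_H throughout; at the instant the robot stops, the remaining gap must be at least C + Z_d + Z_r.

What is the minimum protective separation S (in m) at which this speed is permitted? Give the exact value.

T_s = v_R/a_R = (13/10)/(3/2) = 0.8667 s
robot in T_r: 1.3000·0.0400 = 0.0520 m
braking distance = 1.3000²/(2·1.5000) = 0.5633 m
human closes 0.0000·0.9067 = 0.0000 m
residual clearance needed = 0.0400+0.0000+0.0050 = 0.0450 m
S_min ≈ 0.0520+0.5633+0.0000+0.0450  ⇒  S_min = 1981/3000 m

S_min = 1981/3000 m = 0.6603 m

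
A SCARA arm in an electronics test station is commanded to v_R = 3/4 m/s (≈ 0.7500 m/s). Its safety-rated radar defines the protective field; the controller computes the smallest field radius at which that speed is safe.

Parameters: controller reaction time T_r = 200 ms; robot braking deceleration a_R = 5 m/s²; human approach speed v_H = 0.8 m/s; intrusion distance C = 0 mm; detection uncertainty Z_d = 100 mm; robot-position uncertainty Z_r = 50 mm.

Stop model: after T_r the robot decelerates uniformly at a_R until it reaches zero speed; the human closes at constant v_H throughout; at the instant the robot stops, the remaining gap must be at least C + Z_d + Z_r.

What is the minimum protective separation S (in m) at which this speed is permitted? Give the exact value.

S_min = 509/800 m = 0.6362 m

T_s = v_R/a_R = (3/4)/5 = 0.1500 s
reaction-phase robot travel = 0.7500·0.2000 = 0.1500 m
braking distance = 0.7500²/(2·5.0000) = 0.0563 m
person approaches 0.8000·(0.2000+0.1500) = 0.2800 m
C+Z_d+Z_r = 0.0000+0.1000+0.0500 = 0.1500 m
S_min ≈ 0.1500+0.0563+0.2800+0.1500  ⇒  S_min = 509/800 m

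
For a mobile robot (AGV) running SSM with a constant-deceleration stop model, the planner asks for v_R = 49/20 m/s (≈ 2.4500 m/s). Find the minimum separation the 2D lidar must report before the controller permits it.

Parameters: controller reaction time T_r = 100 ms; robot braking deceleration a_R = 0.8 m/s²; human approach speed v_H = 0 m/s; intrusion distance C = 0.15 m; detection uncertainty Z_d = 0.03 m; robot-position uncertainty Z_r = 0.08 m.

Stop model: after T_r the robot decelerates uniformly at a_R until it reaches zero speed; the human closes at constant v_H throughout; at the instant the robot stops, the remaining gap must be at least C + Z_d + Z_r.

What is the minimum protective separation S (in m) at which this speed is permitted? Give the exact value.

S_min = 13621/3200 m = 4.2566 m

T_s = v_R/a_R = (49/20)/(4/5) = 3.0625 s
robot in T_r: 2.4500·0.1000 = 0.2450 m
robot under decel: 2.4500²/(2·0.8000) = 3.7516 m
person approaches 0.0000·(0.1000+3.0625) = 0.0000 m
margins: 0.1500+0.0300+0.0800 = 0.2600 m
S_min ≈ 0.2450+3.7516+0.0000+0.2600  ⇒  S_min = 13621/3200 m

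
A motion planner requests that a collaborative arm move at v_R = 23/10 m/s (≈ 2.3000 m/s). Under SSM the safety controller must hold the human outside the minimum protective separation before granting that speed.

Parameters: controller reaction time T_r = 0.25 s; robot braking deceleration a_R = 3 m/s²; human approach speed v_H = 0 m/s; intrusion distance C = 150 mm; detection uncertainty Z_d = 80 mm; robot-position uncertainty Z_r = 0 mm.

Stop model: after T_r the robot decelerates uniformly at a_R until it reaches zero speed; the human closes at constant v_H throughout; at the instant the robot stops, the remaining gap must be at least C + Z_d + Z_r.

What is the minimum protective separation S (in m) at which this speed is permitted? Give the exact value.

S_min = 253/150 m = 1.6867 m

braking lasts T_s = (23/10)/3 = 0.7667 s
reaction-phase robot travel = 2.3000·0.2500 = 0.5750 m
robot covers 2.3000·0.7667 − ½·3.0000·0.7667² = 0.8817 m while stopping
human over T_r+T_s: 0.0000·(0.2500+0.7667) = 0.0000 m
C+Z_d+Z_r = 0.1500+0.0800+0.0000 = 0.2300 m
S_min ≈ 0.5750+0.8817+0.0000+0.2300  ⇒  S_min = 253/150 m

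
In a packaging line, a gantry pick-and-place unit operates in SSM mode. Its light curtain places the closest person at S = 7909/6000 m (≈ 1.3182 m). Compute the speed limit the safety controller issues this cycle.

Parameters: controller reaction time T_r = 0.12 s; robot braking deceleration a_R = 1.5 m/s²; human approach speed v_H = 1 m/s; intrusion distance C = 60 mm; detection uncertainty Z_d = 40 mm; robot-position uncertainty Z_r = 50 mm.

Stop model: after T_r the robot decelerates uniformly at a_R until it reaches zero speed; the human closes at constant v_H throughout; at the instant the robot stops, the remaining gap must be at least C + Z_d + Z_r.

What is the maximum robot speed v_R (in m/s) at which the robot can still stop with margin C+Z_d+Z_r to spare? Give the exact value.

v_R_max = 19/20 m/s = 0.9500 m/s

collect terms ⇒ (1/3)·v_R² + (59/75)·v_R + (-6289/6000) = 0
  disc = (59/75)² − 4·(1/3)·(-6289/6000) = 5041/2500 ; √disc = 71/50
  v_R = (−(59/75) + 71/50) / (2·(1/3)) = 19/20 m/s
check:
T_s = v_R/a_R = (19/20)/(3/2) = 0.6333 s
reaction-phase robot travel = 0.9500·0.1200 = 0.1140 m
robot covers 0.9500·0.6333 − ½·1.5000·0.6333² = 0.3008 m while stopping
human over T_r+T_s: 1.0000·(0.1200+0.6333) = 0.7533 m
residual clearance needed = 0.0600+0.0400+0.0500 = 0.1500 m
sum ≈ 0.1140+0.3008+0.7533+0.1500 ≈ 1.3182 m = S ✓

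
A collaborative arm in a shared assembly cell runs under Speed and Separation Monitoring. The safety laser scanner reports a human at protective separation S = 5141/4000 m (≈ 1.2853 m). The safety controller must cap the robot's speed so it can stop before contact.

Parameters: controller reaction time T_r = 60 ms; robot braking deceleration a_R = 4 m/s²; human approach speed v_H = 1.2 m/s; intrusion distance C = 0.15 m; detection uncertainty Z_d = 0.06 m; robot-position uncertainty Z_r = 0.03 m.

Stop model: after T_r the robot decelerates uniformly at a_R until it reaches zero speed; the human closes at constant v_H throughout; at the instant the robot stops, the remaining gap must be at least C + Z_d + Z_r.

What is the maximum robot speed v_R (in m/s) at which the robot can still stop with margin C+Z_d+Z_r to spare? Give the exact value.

v_R_max = 17/10 m/s = 1.7000 m/s

at the boundary: (1/8)·v² + (9/25)·v + (-3893/4000) = 0
  disc = (9/25)² − 4·(1/8)·(-3893/4000) = 24649/40000 ; √disc = 157/200
  v_R = (−(9/25) + 157/200) / (2·(1/8)) = 17/10 m/s
check:
braking lasts T_s = (17/10)/4 = 0.4250 s
robot covers v_R·T_r = 1.7000·0.0600 = 0.1020 m before braking
braking distance = 1.7000²/(2·4.0000) = 0.3613 m
human over T_r+T_s: 1.2000·(0.0600+0.4250) = 0.5820 m
margins: 0.1500+0.0600+0.0300 = 0.2400 m
sum ≈ 0.1020+0.3613+0.5820+0.2400 ≈ 1.2853 m = S ✓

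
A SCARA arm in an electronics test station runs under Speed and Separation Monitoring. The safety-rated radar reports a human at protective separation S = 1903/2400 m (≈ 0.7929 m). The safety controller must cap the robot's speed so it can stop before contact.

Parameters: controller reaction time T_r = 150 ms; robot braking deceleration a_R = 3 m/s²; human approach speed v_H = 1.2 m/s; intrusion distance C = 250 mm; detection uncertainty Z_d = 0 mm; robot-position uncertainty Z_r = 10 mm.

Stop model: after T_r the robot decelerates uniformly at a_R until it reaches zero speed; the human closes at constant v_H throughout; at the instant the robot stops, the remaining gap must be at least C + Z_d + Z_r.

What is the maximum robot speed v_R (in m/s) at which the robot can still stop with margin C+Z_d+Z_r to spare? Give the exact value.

v_R_max = 11/20 m/s = 0.5500 m/s

quadratic (1/6)·v² + (11/20)·v + (-847/2400) = 0
  disc = (11/20)² − 4·(1/6)·(-847/2400) = 121/225 ; √disc = 11/15
  v_R = (−(11/20) + 11/15) / (2·(1/6)) = 11/20 m/s
check:
T_s = v_R/a_R = (11/20)/3 = 0.1833 s
robot covers v_R·T_r = 0.5500·0.1500 = 0.0825 m before braking
braking distance = 0.5500²/(2·3.0000) = 0.0504 m
person approaches 1.2000·(0.1500+0.1833) = 0.4000 m
C+Z_d+Z_r = 0.2500+0.0000+0.0100 = 0.2600 m
sum ≈ 0.0825+0.0504+0.4000+0.2600 ≈ 0.7929 m = S ✓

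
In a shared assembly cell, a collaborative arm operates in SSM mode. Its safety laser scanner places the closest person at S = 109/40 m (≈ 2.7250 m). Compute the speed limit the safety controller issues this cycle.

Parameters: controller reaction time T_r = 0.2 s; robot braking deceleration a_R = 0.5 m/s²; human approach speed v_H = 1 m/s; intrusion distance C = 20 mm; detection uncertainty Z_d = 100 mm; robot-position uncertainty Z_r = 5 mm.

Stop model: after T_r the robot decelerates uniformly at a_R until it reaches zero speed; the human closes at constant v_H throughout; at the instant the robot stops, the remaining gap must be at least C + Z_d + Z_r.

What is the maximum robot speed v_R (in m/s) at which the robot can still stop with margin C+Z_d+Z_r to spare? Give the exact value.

collect terms ⇒ (1)·v_R² + (11/5)·v_R + (-12/5) = 0
  disc = (11/5)² − 4·(1)·(-12/5) = 361/25 ; √disc = 19/5
  v_R = (−(11/5) + 19/5) / (2·(1)) = 4/5 m/s
check:
braking lasts T_s = (4/5)/(1/2) = 1.6000 s
robot covers v_R·T_r = 0.8000·0.2000 = 0.1600 m before braking
robot under decel: 0.8000²/(2·0.5000) = 0.6400 m
human closes 1.0000·1.8000 = 1.8000 m
residual clearance needed = 0.0200+0.1000+0.0050 = 0.1250 m
sum ≈ 0.1600+0.6400+1.8000+0.1250 ≈ 2.7250 m = S ✓

v_R_max = 4/5 m/s = 0.8000 m/s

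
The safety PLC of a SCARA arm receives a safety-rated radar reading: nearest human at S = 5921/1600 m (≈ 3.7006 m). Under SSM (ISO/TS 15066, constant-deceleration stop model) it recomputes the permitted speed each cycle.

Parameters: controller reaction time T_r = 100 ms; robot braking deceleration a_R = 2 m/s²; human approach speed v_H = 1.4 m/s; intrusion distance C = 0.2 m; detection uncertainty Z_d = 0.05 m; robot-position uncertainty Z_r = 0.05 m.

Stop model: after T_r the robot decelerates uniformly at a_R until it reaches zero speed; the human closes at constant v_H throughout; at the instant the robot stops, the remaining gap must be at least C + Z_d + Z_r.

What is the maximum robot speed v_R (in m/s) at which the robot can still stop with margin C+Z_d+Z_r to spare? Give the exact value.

v_R_max = 47/20 m/s = 2.3500 m/s

quadratic (1/4)·v² + (4/5)·v + (-5217/1600) = 0
  disc = (4/5)² − 4·(1/4)·(-5217/1600) = 6241/1600 ; √disc = 79/40
  v_R = (−(4/5) + 79/40) / (2·(1/4)) = 47/20 m/s
check:
braking lasts T_s = (47/20)/2 = 1.1750 s
robot covers v_R·T_r = 2.3500·0.1000 = 0.2350 m before braking
braking distance = 2.3500²/(2·2.0000) = 1.3806 m
human closes 1.4000·1.2750 = 1.7850 m
C+Z_d+Z_r = 0.2000+0.0500+0.0500 = 0.3000 m
sum ≈ 0.2350+1.3806+1.7850+0.3000 ≈ 3.7006 m = S ✓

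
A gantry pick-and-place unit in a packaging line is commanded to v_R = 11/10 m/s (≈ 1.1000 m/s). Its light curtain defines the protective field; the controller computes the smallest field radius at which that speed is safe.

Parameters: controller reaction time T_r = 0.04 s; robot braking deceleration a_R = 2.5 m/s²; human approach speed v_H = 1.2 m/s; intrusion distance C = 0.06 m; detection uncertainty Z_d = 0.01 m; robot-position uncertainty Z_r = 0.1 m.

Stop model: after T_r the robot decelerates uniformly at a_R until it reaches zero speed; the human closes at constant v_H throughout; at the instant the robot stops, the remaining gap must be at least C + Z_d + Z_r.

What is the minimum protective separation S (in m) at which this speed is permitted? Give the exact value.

T_s = v_R/a_R = (11/10)/(5/2) = 0.4400 s
robot covers v_R·T_r = 1.1000·0.0400 = 0.0440 m before braking
robot under decel: 1.1000²/(2·2.5000) = 0.2420 m
person approaches 1.2000·(0.0400+0.4400) = 0.5760 m
margins: 0.0600+0.0100+0.1000 = 0.1700 m
S_min ≈ 0.0440+0.2420+0.5760+0.1700  ⇒  S_min = 129/125 m

S_min = 129/125 m = 1.0320 m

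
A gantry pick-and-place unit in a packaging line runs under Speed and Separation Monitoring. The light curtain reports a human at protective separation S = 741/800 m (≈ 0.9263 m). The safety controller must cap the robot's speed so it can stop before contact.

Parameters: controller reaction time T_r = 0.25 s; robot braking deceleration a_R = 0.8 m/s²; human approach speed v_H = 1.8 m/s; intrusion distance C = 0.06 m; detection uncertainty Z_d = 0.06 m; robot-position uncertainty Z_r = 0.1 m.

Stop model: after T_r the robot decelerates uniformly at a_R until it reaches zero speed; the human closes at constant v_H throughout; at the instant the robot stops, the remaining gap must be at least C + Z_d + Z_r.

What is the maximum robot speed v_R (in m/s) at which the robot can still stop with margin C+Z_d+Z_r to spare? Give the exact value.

v_R_max = 1/10 m/s = 0.1000 m/s

collect terms ⇒ (5/8)·v_R² + (5/2)·v_R + (-41/160) = 0
  disc = (5/2)² − 4·(5/8)·(-41/160) = 441/64 ; √disc = 21/8
  v_R = (−(5/2) + 21/8) / (2·(5/8)) = 1/10 m/s
check:
stop time T_s = (1/10)/(4/5) = 0.1250 s
robot in T_r: 0.1000·0.2500 = 0.0250 m
robot covers 0.1000·0.1250 − ½·0.8000·0.1250² = 0.0063 m while stopping
human over T_r+T_s: 1.8000·(0.2500+0.1250) = 0.6750 m
residual clearance needed = 0.0600+0.0600+0.1000 = 0.2200 m
sum ≈ 0.0250+0.0063+0.6750+0.2200 ≈ 0.9263 m = S ✓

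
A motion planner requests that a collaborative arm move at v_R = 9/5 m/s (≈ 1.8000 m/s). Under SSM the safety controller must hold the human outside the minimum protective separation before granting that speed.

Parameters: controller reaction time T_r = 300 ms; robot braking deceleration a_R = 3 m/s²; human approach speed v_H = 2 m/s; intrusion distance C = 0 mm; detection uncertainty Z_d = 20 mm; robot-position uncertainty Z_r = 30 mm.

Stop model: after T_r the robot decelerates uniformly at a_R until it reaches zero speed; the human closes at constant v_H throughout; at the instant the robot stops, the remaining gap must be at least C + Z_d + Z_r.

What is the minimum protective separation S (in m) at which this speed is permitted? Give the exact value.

T_s = v_R/a_R = (9/5)/3 = 0.6000 s
reaction-phase robot travel = 1.8000·0.3000 = 0.5400 m
braking distance = 1.8000²/(2·3.0000) = 0.5400 m
human closes 2.0000·0.9000 = 1.8000 m
residual clearance needed = 0.0000+0.0200+0.0300 = 0.0500 m
S_min ≈ 0.5400+0.5400+1.8000+0.0500  ⇒  S_min = 293/100 m

S_min = 293/100 m = 2.9300 m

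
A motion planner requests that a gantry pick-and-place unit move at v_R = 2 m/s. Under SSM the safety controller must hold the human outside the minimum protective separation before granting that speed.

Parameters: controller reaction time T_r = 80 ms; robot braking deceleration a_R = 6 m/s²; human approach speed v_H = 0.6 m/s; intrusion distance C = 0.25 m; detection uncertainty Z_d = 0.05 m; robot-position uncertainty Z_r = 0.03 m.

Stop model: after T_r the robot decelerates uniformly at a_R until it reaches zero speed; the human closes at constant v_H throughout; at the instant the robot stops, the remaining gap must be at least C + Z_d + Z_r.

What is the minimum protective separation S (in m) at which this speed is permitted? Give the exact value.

T_s = v_R/a_R = 2/6 = 0.3333 s
robot covers v_R·T_r = 2.0000·0.0800 = 0.1600 m before braking
robot covers 2.0000·0.3333 − ½·6.0000·0.3333² = 0.3333 m while stopping
human closes 0.6000·0.4133 = 0.2480 m
margins: 0.2500+0.0500+0.0300 = 0.3300 m
S_min ≈ 0.1600+0.3333+0.2480+0.3300  ⇒  S_min = 1607/1500 m

S_min = 1607/1500 m = 1.0713 m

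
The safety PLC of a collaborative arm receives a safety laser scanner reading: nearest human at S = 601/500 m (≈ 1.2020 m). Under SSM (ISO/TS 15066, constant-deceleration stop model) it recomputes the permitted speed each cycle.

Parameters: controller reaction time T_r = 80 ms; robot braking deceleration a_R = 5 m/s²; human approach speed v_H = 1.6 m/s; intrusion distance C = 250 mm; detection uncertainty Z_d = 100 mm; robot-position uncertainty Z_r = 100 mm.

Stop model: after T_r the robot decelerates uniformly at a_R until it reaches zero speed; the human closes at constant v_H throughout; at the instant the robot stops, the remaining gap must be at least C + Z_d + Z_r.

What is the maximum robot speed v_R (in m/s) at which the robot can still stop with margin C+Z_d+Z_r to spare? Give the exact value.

at the boundary: (1/10)·v² + (2/5)·v + (-78/125) = 0
  disc = (2/5)² − 4·(1/10)·(-78/125) = 256/625 ; √disc = 16/25
  v_R = (−(2/5) + 16/25) / (2·(1/10)) = 6/5 m/s
check:
braking lasts T_s = (6/5)/5 = 0.2400 s
reaction-phase robot travel = 1.2000·0.0800 = 0.0960 m
robot under decel: 1.2000²/(2·5.0000) = 0.1440 m
human closes 1.6000·0.3200 = 0.5120 m
margins: 0.2500+0.1000+0.1000 = 0.4500 m
sum ≈ 0.0960+0.1440+0.5120+0.4500 ≈ 1.2020 m = S ✓

v_R_max = 6/5 m/s = 1.2000 m/s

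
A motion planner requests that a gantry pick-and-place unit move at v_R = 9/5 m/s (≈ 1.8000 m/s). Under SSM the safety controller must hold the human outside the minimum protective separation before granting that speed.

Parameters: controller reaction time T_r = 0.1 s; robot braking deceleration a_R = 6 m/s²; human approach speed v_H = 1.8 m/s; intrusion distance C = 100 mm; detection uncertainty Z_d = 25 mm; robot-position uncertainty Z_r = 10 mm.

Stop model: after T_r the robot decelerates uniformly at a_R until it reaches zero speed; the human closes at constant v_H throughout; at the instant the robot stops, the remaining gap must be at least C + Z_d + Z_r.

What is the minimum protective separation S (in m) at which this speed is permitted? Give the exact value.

stop time T_s = (9/5)/6 = 0.3000 s
robot covers v_R·T_r = 1.8000·0.1000 = 0.1800 m before braking
robot covers 1.8000·0.3000 − ½·6.0000·0.3000² = 0.2700 m while stopping
human over T_r+T_s: 1.8000·(0.1000+0.3000) = 0.7200 m
C+Z_d+Z_r = 0.1000+0.0250+0.0100 = 0.1350 m
S_min ≈ 0.1800+0.2700+0.7200+0.1350  ⇒  S_min = 261/200 m

S_min = 261/200 m = 1.3050 m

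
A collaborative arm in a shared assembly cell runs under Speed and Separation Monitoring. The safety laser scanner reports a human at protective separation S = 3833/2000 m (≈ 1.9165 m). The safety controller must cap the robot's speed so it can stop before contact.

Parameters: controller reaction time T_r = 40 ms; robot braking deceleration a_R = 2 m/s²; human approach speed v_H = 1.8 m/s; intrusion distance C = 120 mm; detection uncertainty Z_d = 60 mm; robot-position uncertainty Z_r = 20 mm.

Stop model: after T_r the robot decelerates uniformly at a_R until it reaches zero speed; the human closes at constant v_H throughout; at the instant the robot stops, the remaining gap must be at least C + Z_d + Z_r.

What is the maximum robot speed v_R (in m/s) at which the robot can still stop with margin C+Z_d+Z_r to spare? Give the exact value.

collect terms ⇒ (1/4)·v_R² + (47/50)·v_R + (-3289/2000) = 0
  disc = (47/50)² − 4·(1/4)·(-3289/2000) = 25281/10000 ; √disc = 159/100
  v_R = (−(47/50) + 159/100) / (2·(1/4)) = 13/10 m/s
check:
T_s = v_R/a_R = (13/10)/2 = 0.6500 s
robot in T_r: 1.3000·0.0400 = 0.0520 m
braking distance = 1.3000²/(2·2.0000) = 0.4225 m
person approaches 1.8000·(0.0400+0.6500) = 1.2420 m
C+Z_d+Z_r = 0.1200+0.0600+0.0200 = 0.2000 m
sum ≈ 0.0520+0.4225+1.2420+0.2000 ≈ 1.9165 m = S ✓

v_R_max = 13/10 m/s = 1.3000 m/s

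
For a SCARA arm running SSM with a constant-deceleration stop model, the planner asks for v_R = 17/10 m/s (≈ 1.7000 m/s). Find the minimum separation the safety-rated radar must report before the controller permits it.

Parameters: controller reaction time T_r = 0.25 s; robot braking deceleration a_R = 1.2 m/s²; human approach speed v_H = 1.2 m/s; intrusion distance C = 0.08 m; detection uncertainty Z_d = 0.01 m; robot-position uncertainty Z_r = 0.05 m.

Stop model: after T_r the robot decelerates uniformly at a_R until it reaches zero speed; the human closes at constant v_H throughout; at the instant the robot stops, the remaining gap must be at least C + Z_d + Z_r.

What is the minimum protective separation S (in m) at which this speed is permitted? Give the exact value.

S_min = 4523/1200 m = 3.7692 m

braking lasts T_s = (17/10)/(6/5) = 1.4167 s
reaction-phase robot travel = 1.7000·0.2500 = 0.4250 m
robot under decel: 1.7000²/(2·1.2000) = 1.2042 m
human closes 1.2000·1.6667 = 2.0000 m
C+Z_d+Z_r = 0.0800+0.0100+0.0500 = 0.1400 m
S_min ≈ 0.4250+1.2042+2.0000+0.1400  ⇒  S_min = 4523/1200 m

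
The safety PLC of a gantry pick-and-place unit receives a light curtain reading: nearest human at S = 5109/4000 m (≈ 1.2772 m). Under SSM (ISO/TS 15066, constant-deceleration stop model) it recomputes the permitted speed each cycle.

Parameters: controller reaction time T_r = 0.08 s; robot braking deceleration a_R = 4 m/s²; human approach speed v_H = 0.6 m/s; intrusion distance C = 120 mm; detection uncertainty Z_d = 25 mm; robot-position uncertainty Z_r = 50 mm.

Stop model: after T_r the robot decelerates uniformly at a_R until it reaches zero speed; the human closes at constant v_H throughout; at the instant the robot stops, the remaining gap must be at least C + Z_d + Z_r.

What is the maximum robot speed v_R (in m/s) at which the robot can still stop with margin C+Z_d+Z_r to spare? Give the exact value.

collect terms ⇒ (1/8)·v_R² + (23/100)·v_R + (-4137/4000) = 0
  disc = (23/100)² − 4·(1/8)·(-4137/4000) = 22801/40000 ; √disc = 151/200
  v_R = (−(23/100) + 151/200) / (2·(1/8)) = 21/10 m/s
check:
T_s = v_R/a_R = (21/10)/4 = 0.5250 s
reaction-phase robot travel = 2.1000·0.0800 = 0.1680 m
braking distance = 2.1000²/(2·4.0000) = 0.5513 m
human over T_r+T_s: 0.6000·(0.0800+0.5250) = 0.3630 m
margins: 0.1200+0.0250+0.0500 = 0.1950 m
sum ≈ 0.1680+0.5513+0.3630+0.1950 ≈ 1.2772 m = S ✓

v_R_max = 21/10 m/s = 2.1000 m/s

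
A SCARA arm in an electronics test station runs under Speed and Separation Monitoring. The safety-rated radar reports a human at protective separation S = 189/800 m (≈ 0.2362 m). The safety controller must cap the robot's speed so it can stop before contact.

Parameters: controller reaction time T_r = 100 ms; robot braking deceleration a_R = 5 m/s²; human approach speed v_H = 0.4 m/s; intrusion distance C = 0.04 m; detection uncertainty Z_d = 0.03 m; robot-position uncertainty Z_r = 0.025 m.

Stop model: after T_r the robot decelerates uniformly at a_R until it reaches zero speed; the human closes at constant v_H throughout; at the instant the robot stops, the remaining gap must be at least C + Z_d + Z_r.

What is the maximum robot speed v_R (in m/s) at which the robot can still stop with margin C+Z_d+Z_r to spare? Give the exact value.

collect terms ⇒ (1/10)·v_R² + (9/50)·v_R + (-81/800) = 0
  disc = (9/50)² − 4·(1/10)·(-81/800) = 729/10000 ; √disc = 27/100
  v_R = (−(9/50) + 27/100) / (2·(1/10)) = 9/20 m/s
check:
braking lasts T_s = (9/20)/5 = 0.0900 s
robot covers v_R·T_r = 0.4500·0.1000 = 0.0450 m before braking
robot under decel: 0.4500²/(2·5.0000) = 0.0203 m
human closes 0.4000·0.1900 = 0.0760 m
residual clearance needed = 0.0400+0.0300+0.0250 = 0.0950 m
sum ≈ 0.0450+0.0203+0.0760+0.0950 ≈ 0.2362 m = S ✓

v_R_max = 9/20 m/s = 0.4500 m/s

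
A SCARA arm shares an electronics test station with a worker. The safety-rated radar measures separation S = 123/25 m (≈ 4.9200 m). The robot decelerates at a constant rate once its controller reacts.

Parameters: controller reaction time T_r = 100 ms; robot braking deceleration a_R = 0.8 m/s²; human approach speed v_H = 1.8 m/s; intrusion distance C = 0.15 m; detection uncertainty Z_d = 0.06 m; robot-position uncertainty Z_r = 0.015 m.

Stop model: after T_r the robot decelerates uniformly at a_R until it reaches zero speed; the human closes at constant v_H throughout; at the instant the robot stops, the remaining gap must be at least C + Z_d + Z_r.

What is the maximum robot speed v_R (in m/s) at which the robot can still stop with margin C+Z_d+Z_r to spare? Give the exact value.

collect terms ⇒ (5/8)·v_R² + (47/20)·v_R + (-903/200) = 0
  disc = (47/20)² − 4·(5/8)·(-903/200) = 1681/100 ; √disc = 41/10
  v_R = (−(47/20) + 41/10) / (2·(5/8)) = 7/5 m/s
check:
T_s = v_R/a_R = (7/5)/(4/5) = 1.7500 s
robot in T_r: 1.4000·0.1000 = 0.1400 m
robot under decel: 1.4000²/(2·0.8000) = 1.2250 m
person approaches 1.8000·(0.1000+1.7500) = 3.3300 m
margins: 0.1500+0.0600+0.0150 = 0.2250 m
sum ≈ 0.1400+1.2250+3.3300+0.2250 ≈ 4.9200 m = S ✓

v_R_max = 7/5 m/s = 1.4000 m/s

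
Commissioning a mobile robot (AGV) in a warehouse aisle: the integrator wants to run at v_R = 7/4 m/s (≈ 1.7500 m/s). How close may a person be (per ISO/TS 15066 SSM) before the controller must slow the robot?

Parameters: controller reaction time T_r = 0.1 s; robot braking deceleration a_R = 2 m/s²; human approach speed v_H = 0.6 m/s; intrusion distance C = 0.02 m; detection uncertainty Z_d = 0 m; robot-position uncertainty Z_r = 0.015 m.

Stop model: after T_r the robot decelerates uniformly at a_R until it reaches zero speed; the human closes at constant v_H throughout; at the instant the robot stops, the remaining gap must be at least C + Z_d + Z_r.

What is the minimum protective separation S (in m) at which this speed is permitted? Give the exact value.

S_min = 2497/1600 m = 1.5606 m

stop time T_s = (7/4)/2 = 0.8750 s
reaction-phase robot travel = 1.7500·0.1000 = 0.1750 m
robot under decel: 1.7500²/(2·2.0000) = 0.7656 m
human closes 0.6000·0.9750 = 0.5850 m
residual clearance needed = 0.0200+0.0000+0.0150 = 0.0350 m
S_min ≈ 0.1750+0.7656+0.5850+0.0350  ⇒  S_min = 2497/1600 m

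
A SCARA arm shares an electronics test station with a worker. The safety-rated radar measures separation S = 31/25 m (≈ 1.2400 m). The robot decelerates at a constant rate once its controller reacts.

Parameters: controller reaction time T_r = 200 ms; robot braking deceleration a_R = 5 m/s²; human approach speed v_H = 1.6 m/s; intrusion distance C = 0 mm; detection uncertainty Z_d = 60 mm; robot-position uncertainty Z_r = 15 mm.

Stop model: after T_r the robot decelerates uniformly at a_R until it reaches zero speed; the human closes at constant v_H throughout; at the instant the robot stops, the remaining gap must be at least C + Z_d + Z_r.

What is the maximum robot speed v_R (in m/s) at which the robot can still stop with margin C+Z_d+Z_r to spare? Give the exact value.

v_R_max = 13/10 m/s = 1.3000 m/s

collect terms ⇒ (1/10)·v_R² + (13/25)·v_R + (-169/200) = 0
  disc = (13/25)² − 4·(1/10)·(-169/200) = 1521/2500 ; √disc = 39/50
  v_R = (−(13/25) + 39/50) / (2·(1/10)) = 13/10 m/s
check:
stop time T_s = (13/10)/5 = 0.2600 s
reaction-phase robot travel = 1.3000·0.2000 = 0.2600 m
robot under decel: 1.3000²/(2·5.0000) = 0.1690 m
person approaches 1.6000·(0.2000+0.2600) = 0.7360 m
C+Z_d+Z_r = 0.0000+0.0600+0.0150 = 0.0750 m
sum ≈ 0.2600+0.1690+0.7360+0.0750 ≈ 1.2400 m = S ✓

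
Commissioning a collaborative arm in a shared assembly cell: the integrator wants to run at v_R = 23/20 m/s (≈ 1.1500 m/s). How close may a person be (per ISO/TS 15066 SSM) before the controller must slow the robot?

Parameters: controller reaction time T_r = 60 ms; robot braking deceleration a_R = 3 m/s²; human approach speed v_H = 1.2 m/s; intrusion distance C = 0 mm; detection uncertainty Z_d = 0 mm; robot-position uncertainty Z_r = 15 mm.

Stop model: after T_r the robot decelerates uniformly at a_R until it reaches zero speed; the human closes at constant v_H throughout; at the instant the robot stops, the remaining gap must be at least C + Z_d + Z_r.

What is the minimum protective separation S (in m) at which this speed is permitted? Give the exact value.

T_s = v_R/a_R = (23/20)/3 = 0.3833 s
robot in T_r: 1.1500·0.0600 = 0.0690 m
robot under decel: 1.1500²/(2·3.0000) = 0.2204 m
human closes 1.2000·0.4433 = 0.5320 m
margins: 0.0000+0.0000+0.0150 = 0.0150 m
S_min ≈ 0.0690+0.2204+0.5320+0.0150  ⇒  S_min = 10037/12000 m

S_min = 10037/12000 m = 0.8364 m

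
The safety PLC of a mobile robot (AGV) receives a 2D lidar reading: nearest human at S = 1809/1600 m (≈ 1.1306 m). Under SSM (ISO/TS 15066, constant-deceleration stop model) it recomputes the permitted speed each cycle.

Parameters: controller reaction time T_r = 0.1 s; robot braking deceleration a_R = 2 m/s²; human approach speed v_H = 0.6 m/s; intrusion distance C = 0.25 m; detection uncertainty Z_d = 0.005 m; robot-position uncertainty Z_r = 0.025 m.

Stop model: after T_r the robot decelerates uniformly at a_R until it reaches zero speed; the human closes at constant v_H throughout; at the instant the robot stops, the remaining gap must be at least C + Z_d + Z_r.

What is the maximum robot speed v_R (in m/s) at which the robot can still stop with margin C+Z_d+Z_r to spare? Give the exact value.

v_R_max = 23/20 m/s = 1.1500 m/s

collect terms ⇒ (1/4)·v_R² + (2/5)·v_R + (-253/320) = 0
  disc = (2/5)² − 4·(1/4)·(-253/320) = 1521/1600 ; √disc = 39/40
  v_R = (−(2/5) + 39/40) / (2·(1/4)) = 23/20 m/s
check:
stop time T_s = (23/20)/2 = 0.5750 s
robot in T_r: 1.1500·0.1000 = 0.1150 m
robot covers 1.1500·0.5750 − ½·2.0000·0.5750² = 0.3306 m while stopping
human over T_r+T_s: 0.6000·(0.1000+0.5750) = 0.4050 m
margins: 0.2500+0.0050+0.0250 = 0.2800 m
sum ≈ 0.1150+0.3306+0.4050+0.2800 ≈ 1.1306 m = S ✓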